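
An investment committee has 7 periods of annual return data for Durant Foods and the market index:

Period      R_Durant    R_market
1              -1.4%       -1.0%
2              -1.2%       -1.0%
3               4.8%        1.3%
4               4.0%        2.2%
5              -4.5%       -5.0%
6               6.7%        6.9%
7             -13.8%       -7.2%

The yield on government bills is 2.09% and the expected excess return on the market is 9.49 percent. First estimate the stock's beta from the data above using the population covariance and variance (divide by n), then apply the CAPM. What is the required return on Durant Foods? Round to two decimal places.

15.34%

Mean R_i = (-1.4 − 1.2 + 4.8 + 4.0 − 4.5 + 6.7 − 13.8) / 7 = -0.7714%
Mean R_m = (-1.0 − 1.0 + 1.3 + 2.2 − 5.0 + 6.9 − 7.2) / 7 = -0.5429%
Σ(R_i − R̄_i)(R_m − R̄_m) = 182.7986  ⇒  Cov = 182.7986 / 7 = 26.1141
Σ(R_m − R̄_m)² = 130.9171  ⇒  Var(R_m) = 130.9171 / 7 = 18.7024
β = Cov / Var(R_m) = 26.1141 / 18.7024 = 1.3963
E(R) = R_f + β × MRP = 2.09% + 1.3963 × 9.49% = 15.34%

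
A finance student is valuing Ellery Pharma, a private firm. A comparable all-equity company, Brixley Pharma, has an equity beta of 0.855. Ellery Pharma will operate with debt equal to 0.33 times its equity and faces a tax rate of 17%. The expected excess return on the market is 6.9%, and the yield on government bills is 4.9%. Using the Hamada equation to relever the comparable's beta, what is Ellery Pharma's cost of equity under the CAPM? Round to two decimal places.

β_L = β_U × [1 + (1 − t)(D/E)] = 0.855 × [1 + (1 − 0.17) × 0.33]
    = 0.855 × [1 + 0.83 × 0.33] = 0.855 × 1.2739 = 1.0892
E(R) = R_f + β_L × MRP = 4.9% + 1.0892 × 6.9% = 12.42%

12.42%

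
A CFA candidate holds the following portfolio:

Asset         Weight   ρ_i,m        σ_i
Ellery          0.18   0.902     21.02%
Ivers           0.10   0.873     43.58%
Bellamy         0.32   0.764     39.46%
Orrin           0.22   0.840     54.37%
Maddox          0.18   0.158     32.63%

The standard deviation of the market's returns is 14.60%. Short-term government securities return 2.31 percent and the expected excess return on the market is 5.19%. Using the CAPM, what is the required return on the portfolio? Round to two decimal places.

12.21%

β_Ellery = 0.902 × 21.02% / 14.60% = 1.2986
β_Ivers = 0.873 × 43.58% / 14.60% = 2.6058
β_Bellamy = 0.764 × 39.46% / 14.60% = 2.0649
β_Orrin = 0.840 × 54.37% / 14.60% = 3.1281
β_Maddox = 0.158 × 32.63% / 14.60% = 0.3531
β_P = Σ w_i β_i = 0.18×1.2986 + 0.10×2.6058 + 0.32×2.0649 + 0.22×3.1281 + 0.18×0.3531 = 1.9068
E(R_P) = R_f + β_P × MRP = 2.31% + 1.9068 × 5.19% = 12.21%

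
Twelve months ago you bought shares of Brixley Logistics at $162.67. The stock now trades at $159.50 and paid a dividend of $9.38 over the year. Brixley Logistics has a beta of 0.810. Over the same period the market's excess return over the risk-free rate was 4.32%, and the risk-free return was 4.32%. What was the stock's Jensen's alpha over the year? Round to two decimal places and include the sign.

Realised HPR = (P1 + D1 − P0) / P0 = (159.50 + 9.38 − 162.67) / 162.67 = 6.21 / 162.67 = 3.8175%
CAPM required = R_f + β·MRP = 4.32% + 0.810 × 4.32% = 7.81920%
α = realised − required = 3.8175% − 7.81920% = -4.00%

-4.00%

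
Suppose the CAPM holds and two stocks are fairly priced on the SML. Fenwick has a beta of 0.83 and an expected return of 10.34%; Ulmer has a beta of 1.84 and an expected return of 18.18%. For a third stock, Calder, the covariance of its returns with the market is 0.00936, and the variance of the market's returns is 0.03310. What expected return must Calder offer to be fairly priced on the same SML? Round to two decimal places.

6.09%

MRP = (18.18% − 10.34%) / (1.84 − 0.83) = 7.7624%
R_f = 10.34% − 0.83 × 7.7624% = 3.8972%
β_Calder = Cov / Var(R_m) = 0.00936 / 0.03310 = 0.2828
E(R_Calder) = R_f + β × MRP = 3.8972% + 0.2828 × 7.7624% = 6.09%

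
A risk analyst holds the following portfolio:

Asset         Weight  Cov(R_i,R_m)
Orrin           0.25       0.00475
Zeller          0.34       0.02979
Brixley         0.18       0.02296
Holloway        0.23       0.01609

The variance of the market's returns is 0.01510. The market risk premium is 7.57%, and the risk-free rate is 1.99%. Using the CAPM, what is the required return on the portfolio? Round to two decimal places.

11.59%

β_Orrin = 0.00475 / 0.01510 = 0.3146
β_Zeller = 0.02979 / 0.01510 = 1.9728
β_Brixley = 0.02296 / 0.01510 = 1.5205
β_Holloway = 0.01609 / 0.01510 = 1.0656
β_P = Σ w_i β_i = 0.25×0.3146 + 0.34×1.9728 + 0.18×1.5205 + 0.23×1.0656 = 1.2682
E(R_P) = R_f + β_P × MRP = 1.99% + 1.2682 × 7.57% = 11.59%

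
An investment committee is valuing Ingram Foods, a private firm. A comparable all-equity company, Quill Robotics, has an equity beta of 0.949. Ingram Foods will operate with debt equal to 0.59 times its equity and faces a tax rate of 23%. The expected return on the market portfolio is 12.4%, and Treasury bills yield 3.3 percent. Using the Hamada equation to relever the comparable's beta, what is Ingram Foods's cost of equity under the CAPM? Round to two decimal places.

15.86%

β_L = β_U × [1 + (1 − t)(D/E)] = 0.949 × [1 + (1 − 0.23) × 0.59]
    = 0.949 × [1 + 0.77 × 0.59] = 0.949 × 1.4543 = 1.3801
MRP = 12.4% − 3.3% = 9.10%
E(R) = R_f + β_L × MRP = 3.3% + 1.3801 × 9.1% = 15.86%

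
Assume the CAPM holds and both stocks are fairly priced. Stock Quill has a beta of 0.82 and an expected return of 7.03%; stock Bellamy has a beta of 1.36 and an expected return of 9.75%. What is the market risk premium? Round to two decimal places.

Both satisfy E(R) = R_f + β·MRP, so the slope of the SML is
MRP = (9.75% − 7.03%) / (1.36 − 0.82) = 2.72% / 0.54 = 5.0370%

5.04%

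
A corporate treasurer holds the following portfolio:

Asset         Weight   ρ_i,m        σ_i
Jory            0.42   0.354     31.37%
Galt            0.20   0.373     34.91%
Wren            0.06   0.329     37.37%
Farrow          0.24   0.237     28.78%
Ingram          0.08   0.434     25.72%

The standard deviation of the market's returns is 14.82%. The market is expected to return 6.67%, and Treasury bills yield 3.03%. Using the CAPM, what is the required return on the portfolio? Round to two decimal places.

β_Jory = 0.354 × 31.37% / 14.82% = 0.7493
β_Galt = 0.373 × 34.91% / 14.82% = 0.8786
β_Wren = 0.329 × 37.37% / 14.82% = 0.8296
β_Farrow = 0.237 × 28.78% / 14.82% = 0.4602
β_Ingram = 0.434 × 25.72% / 14.82% = 0.7532
β_P = Σ w_i β_i = 0.42×0.7493 + 0.20×0.8786 + 0.06×0.8296 + 0.24×0.4602 + 0.08×0.7532 = 0.7109
MRP = 6.67% − 3.03% = 3.64%
E(R_P) = R_f + β_P × MRP = 3.03% + 0.7109 × 3.64% = 5.62%

5.62%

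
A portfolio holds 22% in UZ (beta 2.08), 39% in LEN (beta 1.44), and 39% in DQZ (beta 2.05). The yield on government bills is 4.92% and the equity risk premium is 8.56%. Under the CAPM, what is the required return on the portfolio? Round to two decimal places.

20.49%

β_P = Σ w_i β_i = 0.22×2.08 + 0.39×1.44 + 0.39×2.05 = 1.8187
E(R_P) = R_f + β_P × MRP = 4.92% + 1.8187 × 8.56% = 20.49%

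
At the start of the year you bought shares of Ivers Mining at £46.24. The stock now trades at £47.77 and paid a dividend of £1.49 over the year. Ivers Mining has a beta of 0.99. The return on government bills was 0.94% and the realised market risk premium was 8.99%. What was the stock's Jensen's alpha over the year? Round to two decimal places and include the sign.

Realised HPR = (P1 + D1 − P0) / P0 = (47.77 + 1.49 − 46.24) / 46.24 = 3.02 / 46.24 = 6.5311%
CAPM required = R_f + β·MRP = 0.94% + 0.99 × 8.99% = 9.8401%
α = realised − required = 6.5311% − 9.8401% = -3.31%

-3.31%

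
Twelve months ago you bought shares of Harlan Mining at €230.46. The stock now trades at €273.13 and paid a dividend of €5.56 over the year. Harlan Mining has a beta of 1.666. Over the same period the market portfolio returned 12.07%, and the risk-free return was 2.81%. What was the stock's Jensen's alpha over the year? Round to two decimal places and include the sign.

+2.69%

Realised HPR = (P1 + D1 − P0) / P0 = (273.13 + 5.56 − 230.46) / 230.46 = 48.23 / 230.46 = 20.9277%
MRP = 12.07% − 2.81% = 9.26%
CAPM required = R_f + β·MRP = 2.81% + 1.666 × 9.26% = 18.23716%
α = realised − required = 20.9277% − 18.23716% = +2.69%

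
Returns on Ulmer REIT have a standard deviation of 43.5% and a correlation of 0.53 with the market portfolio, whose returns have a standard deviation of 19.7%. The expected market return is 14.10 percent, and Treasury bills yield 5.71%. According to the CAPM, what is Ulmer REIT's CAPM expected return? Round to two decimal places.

β = ρ × σ_i / σ_m = 0.53 × 43.5% / 19.7% = 1.1703
MRP = 14.10% − 5.71% = 8.39%
E(R) = 5.71% + 1.1703 × 8.39% = 15.53%

15.53%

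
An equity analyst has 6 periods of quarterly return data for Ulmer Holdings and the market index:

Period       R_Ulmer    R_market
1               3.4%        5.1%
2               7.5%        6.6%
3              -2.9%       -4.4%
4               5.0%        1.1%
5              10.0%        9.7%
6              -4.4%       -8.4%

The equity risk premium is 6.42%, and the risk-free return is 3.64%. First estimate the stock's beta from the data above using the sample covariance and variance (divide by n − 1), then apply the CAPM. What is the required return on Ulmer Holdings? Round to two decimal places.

8.71%

Mean R_i = (3.4 + 7.5 − 2.9 + 5.0 + 10.0 − 4.4) / 6 = 3.1000%
Mean R_m = (5.1 + 6.6 − 4.4 + 1.1 + 9.7 − 8.4) / 6 = 1.6167%
Σ(R_i − R̄_i)(R_m − R̄_m) = 188.9900  ⇒  Cov = 188.9900 / 5 = 37.7980
Σ(R_m − R̄_m)² = 239.1083  ⇒  Var(R_m) = 239.1083 / 5 = 47.8217
β = Cov / Var(R_m) = 37.7980 / 47.8217 = 0.7904
E(R) = R_f + β × MRP = 3.64% + 0.7904 × 6.42% = 8.71%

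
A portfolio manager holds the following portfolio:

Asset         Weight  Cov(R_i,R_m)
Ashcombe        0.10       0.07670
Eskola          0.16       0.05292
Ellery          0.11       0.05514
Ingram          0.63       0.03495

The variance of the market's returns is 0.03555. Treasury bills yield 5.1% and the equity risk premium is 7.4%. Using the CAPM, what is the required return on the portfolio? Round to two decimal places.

14.30%

β_Ashcombe = 0.07670 / 0.03555 = 2.1575
β_Eskola = 0.05292 / 0.03555 = 1.4886
β_Ellery = 0.05514 / 0.03555 = 1.5511
β_Ingram = 0.03495 / 0.03555 = 0.9831
β_P = Σ w_i β_i = 0.10×2.1575 + 0.16×1.4886 + 0.11×1.5511 + 0.63×0.9831 = 1.2439
E(R_P) = R_f + β_P × MRP = 5.1% + 1.2439 × 7.4% = 14.30%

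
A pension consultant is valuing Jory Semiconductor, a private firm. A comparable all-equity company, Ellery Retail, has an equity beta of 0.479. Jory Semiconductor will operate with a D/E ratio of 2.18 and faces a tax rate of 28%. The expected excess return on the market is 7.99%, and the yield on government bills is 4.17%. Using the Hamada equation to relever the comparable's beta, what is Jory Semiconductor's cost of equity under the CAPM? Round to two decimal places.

14.00%

β_L = β_U × [1 + (1 − t)(D/E)] = 0.479 × [1 + (1 − 0.28) × 2.18]
    = 0.479 × [1 + 0.72 × 2.18] = 0.479 × 2.5696 = 1.2308
E(R) = R_f + β_L × MRP = 4.17% + 1.2308 × 7.99% = 14.00%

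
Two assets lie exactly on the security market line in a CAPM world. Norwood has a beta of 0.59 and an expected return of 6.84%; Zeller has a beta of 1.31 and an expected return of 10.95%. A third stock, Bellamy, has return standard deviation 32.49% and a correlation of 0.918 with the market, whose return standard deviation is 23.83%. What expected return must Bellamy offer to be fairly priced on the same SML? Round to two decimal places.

MRP = (10.95% − 6.84%) / (1.31 − 0.59) = 5.7083%
R_f = 6.84% − 0.59 × 5.7083% = 3.4721%
β_Bellamy = ρ·σ_i/σ_m = 0.918 × 32.49 / 23.83 = 1.2516
E(R_Bellamy) = R_f + β × MRP = 3.4721% + 1.2516 × 5.7083% = 10.62%

10.62%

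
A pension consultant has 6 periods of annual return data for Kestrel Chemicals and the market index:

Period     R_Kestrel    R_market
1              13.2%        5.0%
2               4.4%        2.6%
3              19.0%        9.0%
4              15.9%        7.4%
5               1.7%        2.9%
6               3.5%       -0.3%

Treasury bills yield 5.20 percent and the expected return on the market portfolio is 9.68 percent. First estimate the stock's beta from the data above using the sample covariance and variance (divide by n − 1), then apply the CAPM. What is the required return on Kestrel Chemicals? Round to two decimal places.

Mean R_i = (13.2 + 4.4 + 19.0 + 15.9 + 1.7 + 3.5) / 6 = 9.6167%
Mean R_m = (5.0 + 2.6 + 9.0 + 7.4 + 2.9 − 0.3) / 6 = 4.4333%
Σ(R_i − R̄_i)(R_m − R̄_m) = 114.1767  ⇒  Cov = 114.1767 / 5 = 22.8353
Σ(R_m − R̄_m)² = 58.0933  ⇒  Var(R_m) = 58.0933 / 5 = 11.6187
β = Cov / Var(R_m) = 22.8353 / 11.6187 = 1.9654
MRP = 9.68% − 5.20% = 4.48%
E(R) = R_f + β × MRP = 5.20% + 1.9654 × 4.48% = 14.00%

14.00%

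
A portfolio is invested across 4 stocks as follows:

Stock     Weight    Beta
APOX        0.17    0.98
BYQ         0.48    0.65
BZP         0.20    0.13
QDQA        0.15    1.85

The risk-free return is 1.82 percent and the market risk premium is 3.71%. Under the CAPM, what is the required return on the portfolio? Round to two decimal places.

β_P = Σ w_i β_i = 0.17×0.98 + 0.48×0.65 + 0.20×0.13 + 0.15×1.85 = 0.7821
E(R_P) = R_f + β_P × MRP = 1.82% + 0.7821 × 3.71% = 4.72%

4.72%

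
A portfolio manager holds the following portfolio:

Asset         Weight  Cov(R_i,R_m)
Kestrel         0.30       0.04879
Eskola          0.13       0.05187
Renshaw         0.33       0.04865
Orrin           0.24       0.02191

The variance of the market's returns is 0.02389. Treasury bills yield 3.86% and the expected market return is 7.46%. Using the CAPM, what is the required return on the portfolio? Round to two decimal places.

10.29%

β_Kestrel = 0.04879 / 0.02389 = 2.0423
β_Eskola = 0.05187 / 0.02389 = 2.1712
β_Renshaw = 0.04865 / 0.02389 = 2.0364
β_Orrin = 0.02191 / 0.02389 = 0.9171
β_P = Σ w_i β_i = 0.30×2.0423 + 0.13×2.1712 + 0.33×2.0364 + 0.24×0.9171 = 1.7871
MRP = 7.46% − 3.86% = 3.60%
E(R_P) = R_f + β_P × MRP = 3.86% + 1.7871 × 3.60% = 10.29%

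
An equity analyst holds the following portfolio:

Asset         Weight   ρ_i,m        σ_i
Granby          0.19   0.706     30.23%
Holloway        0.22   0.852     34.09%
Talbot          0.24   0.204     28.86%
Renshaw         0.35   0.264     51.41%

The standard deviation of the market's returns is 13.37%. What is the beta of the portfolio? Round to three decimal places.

β_Granby = 0.706 × 30.23% / 13.37% = 1.5963
β_Holloway = 0.852 × 34.09% / 13.37% = 2.1724
β_Talbot = 0.204 × 28.86% / 13.37% = 0.4403
β_Renshaw = 0.264 × 51.41% / 13.37% = 1.0151
β_P = Σ w_i β_i = 0.19×1.5963 + 0.22×2.1724 + 0.24×0.4403 + 0.35×1.0151 = 1.2422

1.242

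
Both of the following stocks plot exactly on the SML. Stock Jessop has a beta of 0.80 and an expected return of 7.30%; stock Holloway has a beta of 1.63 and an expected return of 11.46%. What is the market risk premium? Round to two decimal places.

Both satisfy E(R) = R_f + β·MRP, so the slope of the SML is
MRP = (11.46% − 7.30%) / (1.63 − 0.80) = 4.16% / 0.83 = 5.0120%

5.01%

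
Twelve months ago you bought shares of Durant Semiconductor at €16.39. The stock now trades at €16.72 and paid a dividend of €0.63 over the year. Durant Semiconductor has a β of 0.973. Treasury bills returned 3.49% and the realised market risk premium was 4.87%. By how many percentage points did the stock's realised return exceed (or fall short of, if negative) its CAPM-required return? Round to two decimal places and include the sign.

-2.37%

Realised HPR = (P1 + D1 − P0) / P0 = (16.72 + 0.63 − 16.39) / 16.39 = 0.96 / 16.39 = 5.8572%
CAPM required = R_f + β·MRP = 3.49% + 0.973 × 4.87% = 8.22851%
α = realised − required = 5.8572% − 8.22851% = -2.37%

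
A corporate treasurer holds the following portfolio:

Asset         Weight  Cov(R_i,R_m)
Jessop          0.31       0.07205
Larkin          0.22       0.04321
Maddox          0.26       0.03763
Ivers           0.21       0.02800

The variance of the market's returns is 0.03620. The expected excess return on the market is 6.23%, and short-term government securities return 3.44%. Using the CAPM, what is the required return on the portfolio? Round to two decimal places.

11.62%

β_Jessop = 0.07205 / 0.03620 = 1.9903
β_Larkin = 0.04321 / 0.03620 = 1.1936
β_Maddox = 0.03763 / 0.03620 = 1.0395
β_Ivers = 0.02800 / 0.03620 = 0.7735
β_P = Σ w_i β_i = 0.31×1.9903 + 0.22×1.1936 + 0.26×1.0395 + 0.21×0.7735 = 1.3123
E(R_P) = R_f + β_P × MRP = 3.44% + 1.3123 × 6.23% = 11.62%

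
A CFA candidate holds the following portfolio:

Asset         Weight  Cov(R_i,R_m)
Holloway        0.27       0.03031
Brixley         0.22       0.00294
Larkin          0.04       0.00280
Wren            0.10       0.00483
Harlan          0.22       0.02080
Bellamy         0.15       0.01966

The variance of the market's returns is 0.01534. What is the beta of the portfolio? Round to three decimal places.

1.105

β_Holloway = 0.03031 / 0.01534 = 1.9759
β_Brixley = 0.00294 / 0.01534 = 0.1917
β_Larkin = 0.00280 / 0.01534 = 0.1825
β_Wren = 0.00483 / 0.01534 = 0.3149
β_Harlan = 0.02080 / 0.01534 = 1.3559
β_Bellamy = 0.01966 / 0.01534 = 1.2816
β_P = Σ w_i β_i = 0.27×1.9759 + 0.22×0.1917 + 0.04×0.1825 + 0.10×0.3149 + 0.22×1.3559 + 0.15×1.2816 = 1.1050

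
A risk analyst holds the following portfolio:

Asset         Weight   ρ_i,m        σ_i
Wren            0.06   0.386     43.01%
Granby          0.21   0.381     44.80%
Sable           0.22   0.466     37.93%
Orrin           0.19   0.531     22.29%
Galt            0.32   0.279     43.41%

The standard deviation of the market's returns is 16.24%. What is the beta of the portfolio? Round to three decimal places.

β_Wren = 0.386 × 43.01% / 16.24% = 1.0223
β_Granby = 0.381 × 44.80% / 16.24% = 1.0510
β_Sable = 0.466 × 37.93% / 16.24% = 1.0884
β_Orrin = 0.531 × 22.29% / 16.24% = 0.7288
β_Galt = 0.279 × 43.41% / 16.24% = 0.7458
β_P = Σ w_i β_i = 0.06×1.0223 + 0.21×1.0510 + 0.22×1.0884 + 0.19×0.7288 + 0.32×0.7458 = 0.8986

0.899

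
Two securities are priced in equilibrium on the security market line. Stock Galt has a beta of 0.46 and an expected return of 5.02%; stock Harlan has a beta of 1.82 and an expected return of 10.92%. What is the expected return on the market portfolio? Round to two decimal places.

7.36%

Both satisfy E(R) = R_f + β·MRP, so the slope of the SML is
MRP = (10.92% − 5.02%) / (1.82 − 0.46) = 5.90% / 1.36 = 4.3382%
R_f = E(R_Galt) − β_Galt·MRP = 5.02% − 0.46 × 4.3382% = 3.0244%
E(R_m) = R_f + MRP = 3.0244% + 4.3382% = 7.36%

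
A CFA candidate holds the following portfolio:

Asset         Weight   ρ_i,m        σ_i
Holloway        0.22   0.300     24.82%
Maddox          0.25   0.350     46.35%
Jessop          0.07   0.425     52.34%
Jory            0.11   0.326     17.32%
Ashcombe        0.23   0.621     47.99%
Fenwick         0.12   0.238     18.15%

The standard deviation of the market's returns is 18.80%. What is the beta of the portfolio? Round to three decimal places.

0.811

β_Holloway = 0.300 × 24.82% / 18.80% = 0.3961
β_Maddox = 0.350 × 46.35% / 18.80% = 0.8629
β_Jessop = 0.425 × 52.34% / 18.80% = 1.1832
β_Jory = 0.326 × 17.32% / 18.80% = 0.3003
β_Ashcombe = 0.621 × 47.99% / 18.80% = 1.5852
β_Fenwick = 0.238 × 18.15% / 18.80% = 0.2298
β_P = Σ w_i β_i = 0.22×0.3961 + 0.25×0.8629 + 0.07×1.1832 + 0.11×0.3003 + 0.23×1.5852 + 0.12×0.2298 = 0.8109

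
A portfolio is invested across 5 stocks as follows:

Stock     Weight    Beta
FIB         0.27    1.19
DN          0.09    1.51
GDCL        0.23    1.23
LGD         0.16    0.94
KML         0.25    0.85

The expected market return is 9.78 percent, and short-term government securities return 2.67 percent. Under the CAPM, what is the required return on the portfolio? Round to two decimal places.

β_P = Σ w_i β_i = 0.27×1.19 + 0.09×1.51 + 0.23×1.23 + 0.16×0.94 + 0.25×0.85 = 1.1030
MRP = 9.78% − 2.67% = 7.11%
E(R_P) = R_f + β_P × MRP = 2.67% + 1.1030 × 7.11% = 10.51%

10.51%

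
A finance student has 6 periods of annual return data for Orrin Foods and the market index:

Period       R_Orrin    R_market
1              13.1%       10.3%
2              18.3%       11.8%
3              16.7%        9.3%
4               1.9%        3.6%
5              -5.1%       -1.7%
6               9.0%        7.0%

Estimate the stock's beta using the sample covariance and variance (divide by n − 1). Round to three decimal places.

1.767

Mean R_i = (13.1 + 18.3 + 16.7 + 1.9 − 5.1 + 9.0) / 6 = 8.9833%
Mean R_m = (10.3 + 11.8 + 9.3 + 3.6 − 1.7 + 7.0) / 6 = 6.7167%
Σ(R_i − R̄_i)(R_m − R̄_m) = 222.6617  ⇒  Cov = 222.6617 / 5 = 44.5323
Σ(R_m − R̄_m)² = 125.9883  ⇒  Var(R_m) = 125.9883 / 5 = 25.1977
β = Cov / Var(R_m) = 44.5323 / 25.1977 = 1.7673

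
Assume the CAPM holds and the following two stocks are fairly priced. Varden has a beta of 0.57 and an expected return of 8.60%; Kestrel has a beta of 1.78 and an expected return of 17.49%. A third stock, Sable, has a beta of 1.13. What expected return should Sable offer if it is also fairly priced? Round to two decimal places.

MRP (SML slope) = (17.49% − 8.60%) / (1.78 − 0.57) = 8.89% / 1.21 = 7.3471%
R_f (intercept) = 8.60% − 0.57 × 7.3471% = 4.4122%
E(R_Sable) = R_f + β × MRP = 4.4122% + 1.13 × 7.3471% = 12.71%

12.71%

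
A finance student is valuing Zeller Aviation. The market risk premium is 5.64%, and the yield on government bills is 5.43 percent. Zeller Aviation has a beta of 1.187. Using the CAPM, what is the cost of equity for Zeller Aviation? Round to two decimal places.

12.12%

E(R) = R_f + β × MRP = 5.43% + 1.187 × 5.64% = 12.12%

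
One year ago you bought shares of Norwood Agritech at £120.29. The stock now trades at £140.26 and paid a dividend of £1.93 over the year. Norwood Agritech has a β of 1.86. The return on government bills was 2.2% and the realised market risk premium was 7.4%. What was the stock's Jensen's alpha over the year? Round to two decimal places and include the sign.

Realised HPR = (P1 + D1 − P0) / P0 = (140.26 + 1.93 − 120.29) / 120.29 = 21.90 / 120.29 = 18.2060%
CAPM required = R_f + β·MRP = 2.2% + 1.86 × 7.4% = 15.9640%
α = realised − required = 18.2060% − 15.9640% = +2.24%

+2.24%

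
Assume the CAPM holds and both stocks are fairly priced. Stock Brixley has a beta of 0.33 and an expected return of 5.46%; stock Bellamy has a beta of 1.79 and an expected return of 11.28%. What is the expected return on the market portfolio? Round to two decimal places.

8.13%

Both satisfy E(R) = R_f + β·MRP, so the slope of the SML is
MRP = (11.28% − 5.46%) / (1.79 − 0.33) = 5.82% / 1.46 = 3.9863%
R_f = E(R_Brixley) − β_Brixley·MRP = 5.46% − 0.33 × 3.9863% = 4.1445%
E(R_m) = R_f + MRP = 4.1445% + 3.9863% = 8.13%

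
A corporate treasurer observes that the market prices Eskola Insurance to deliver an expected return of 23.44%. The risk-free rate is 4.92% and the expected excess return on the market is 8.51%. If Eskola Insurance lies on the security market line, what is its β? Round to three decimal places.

2.176

β = (E(R) − R_f) / MRP = (23.44% − 4.92%) / 8.51% = 18.52% / 8.51% = 2.176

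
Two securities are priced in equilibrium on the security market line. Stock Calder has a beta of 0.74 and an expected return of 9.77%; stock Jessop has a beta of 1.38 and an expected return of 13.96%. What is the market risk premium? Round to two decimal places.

6.55%

Both satisfy E(R) = R_f + β·MRP, so the slope of the SML is
MRP = (13.96% − 9.77%) / (1.38 − 0.74) = 4.19% / 0.64 = 6.5469%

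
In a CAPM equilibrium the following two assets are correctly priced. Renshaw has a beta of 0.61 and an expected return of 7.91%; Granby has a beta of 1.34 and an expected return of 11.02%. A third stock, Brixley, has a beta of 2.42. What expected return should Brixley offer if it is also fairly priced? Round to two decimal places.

MRP (SML slope) = (11.02% − 7.91%) / (1.34 − 0.61) = 3.11% / 0.73 = 4.2603%
R_f (intercept) = 7.91% − 0.61 × 4.2603% = 5.3112%
E(R_Brixley) = R_f + β × MRP = 5.3112% + 2.42 × 4.2603% = 15.62%

15.62%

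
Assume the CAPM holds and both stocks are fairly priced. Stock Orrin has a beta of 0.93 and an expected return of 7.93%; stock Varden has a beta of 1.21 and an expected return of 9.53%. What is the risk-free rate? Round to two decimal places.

Both satisfy E(R) = R_f + β·MRP, so the slope of the SML is
MRP = (9.53% − 7.93%) / (1.21 − 0.93) = 1.60% / 0.28 = 5.7143%
R_f = E(R_Orrin) − β_Orrin·MRP = 7.93% − 0.93 × 5.7143% = 2.6157%

2.62%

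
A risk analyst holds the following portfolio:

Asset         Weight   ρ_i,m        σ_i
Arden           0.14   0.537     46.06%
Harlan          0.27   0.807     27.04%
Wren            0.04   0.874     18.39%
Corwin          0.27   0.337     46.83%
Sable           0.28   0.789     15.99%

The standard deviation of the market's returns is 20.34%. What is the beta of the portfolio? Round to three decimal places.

0.875

β_Arden = 0.537 × 46.06% / 20.34% = 1.2160
β_Harlan = 0.807 × 27.04% / 20.34% = 1.0728
β_Wren = 0.874 × 18.39% / 20.34% = 0.7902
β_Corwin = 0.337 × 46.83% / 20.34% = 0.7759
β_Sable = 0.789 × 15.99% / 20.34% = 0.6203
β_P = Σ w_i β_i = 0.14×1.2160 + 0.27×1.0728 + 0.04×0.7902 + 0.27×0.7759 + 0.28×0.6203 = 0.8747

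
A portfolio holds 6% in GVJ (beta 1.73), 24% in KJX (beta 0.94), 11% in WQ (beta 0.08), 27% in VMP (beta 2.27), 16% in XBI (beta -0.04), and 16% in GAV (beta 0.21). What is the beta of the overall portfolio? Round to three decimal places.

0.978

β_P = Σ w_i β_i = 0.06×1.73 + 0.24×0.94 + 0.11×0.08 + 0.27×2.27 + 0.16×-0.04 + 0.16×0.21 = 0.9783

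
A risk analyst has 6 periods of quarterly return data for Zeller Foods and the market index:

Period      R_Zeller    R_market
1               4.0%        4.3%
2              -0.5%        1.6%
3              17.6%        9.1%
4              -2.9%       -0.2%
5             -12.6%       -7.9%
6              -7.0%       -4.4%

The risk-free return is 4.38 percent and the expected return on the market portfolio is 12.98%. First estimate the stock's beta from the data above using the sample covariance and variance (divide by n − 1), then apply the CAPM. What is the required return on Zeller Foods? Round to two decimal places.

Mean R_i = (4.0 − 0.5 + 17.6 − 2.9 − 12.6 − 7.0) / 6 = -0.2333%
Mean R_m = (4.3 + 1.6 + 9.1 − 0.2 − 7.9 − 4.4) / 6 = 0.4167%
Σ(R_i − R̄_i)(R_m − R̄_m) = 308.0633  ⇒  Cov = 308.0633 / 5 = 61.6127
Σ(R_m − R̄_m)² = 184.6283  ⇒  Var(R_m) = 184.6283 / 5 = 36.9257
β = Cov / Var(R_m) = 61.6127 / 36.9257 = 1.6686
MRP = 12.98% − 4.38% = 8.60%
E(R) = R_f + β × MRP = 4.38% + 1.6686 × 8.60% = 18.73%

18.73%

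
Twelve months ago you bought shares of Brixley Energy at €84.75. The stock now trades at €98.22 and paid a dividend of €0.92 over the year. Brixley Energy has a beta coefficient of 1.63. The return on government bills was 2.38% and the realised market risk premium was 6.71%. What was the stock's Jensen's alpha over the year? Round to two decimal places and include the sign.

+3.66%

Realised HPR = (P1 + D1 − P0) / P0 = (98.22 + 0.92 − 84.75) / 84.75 = 14.39 / 84.75 = 16.9794%
CAPM required = R_f + β·MRP = 2.38% + 1.63 × 6.71% = 13.3173%
α = realised − required = 16.9794% − 13.3173% = +3.66%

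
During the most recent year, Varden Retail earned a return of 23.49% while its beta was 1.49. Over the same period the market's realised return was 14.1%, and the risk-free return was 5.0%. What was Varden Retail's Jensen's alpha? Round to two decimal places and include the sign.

Market excess return = 14.1% − 5.0% = 9.10%
CAPM benchmark = R_f + β(R_m − R_f) = 5.0% + 1.49 × 9.1% = 18.5590%
α = actual − benchmark = 23.49% − 18.5590% = +4.93%

+4.93%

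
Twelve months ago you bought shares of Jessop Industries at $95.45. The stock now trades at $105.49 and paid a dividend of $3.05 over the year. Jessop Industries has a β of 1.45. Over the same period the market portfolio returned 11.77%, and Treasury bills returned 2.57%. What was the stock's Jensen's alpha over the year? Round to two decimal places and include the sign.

-2.20%

Realised HPR = (P1 + D1 − P0) / P0 = (105.49 + 3.05 − 95.45) / 95.45 = 13.09 / 95.45 = 13.7140%
MRP = 11.77% − 2.57% = 9.20%
CAPM required = R_f + β·MRP = 2.57% + 1.45 × 9.20% = 15.9100%
α = realised − required = 13.7140% − 15.9100% = -2.20%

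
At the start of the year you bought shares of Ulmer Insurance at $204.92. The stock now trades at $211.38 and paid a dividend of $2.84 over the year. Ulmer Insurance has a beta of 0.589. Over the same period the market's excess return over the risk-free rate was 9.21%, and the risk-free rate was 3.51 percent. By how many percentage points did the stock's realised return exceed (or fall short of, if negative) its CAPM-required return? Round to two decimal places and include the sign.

Realised HPR = (P1 + D1 − P0) / P0 = (211.38 + 2.84 − 204.92) / 204.92 = 9.30 / 204.92 = 4.5384%
CAPM required = R_f + β·MRP = 3.51% + 0.589 × 9.21% = 8.93469%
α = realised − required = 4.5384% − 8.93469% = -4.40%

-4.40%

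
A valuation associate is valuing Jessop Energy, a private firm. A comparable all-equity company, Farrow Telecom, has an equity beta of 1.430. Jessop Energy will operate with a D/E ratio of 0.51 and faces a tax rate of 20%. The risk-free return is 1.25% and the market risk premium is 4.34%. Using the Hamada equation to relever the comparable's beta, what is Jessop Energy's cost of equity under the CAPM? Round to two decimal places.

β_L = β_U × [1 + (1 − t)(D/E)] = 1.430 × [1 + (1 − 0.20) × 0.51]
    = 1.430 × [1 + 0.80 × 0.51] = 1.430 × 1.4080 = 2.0134
E(R) = R_f + β_L × MRP = 1.25% + 2.0134 × 4.34% = 9.99%

9.99%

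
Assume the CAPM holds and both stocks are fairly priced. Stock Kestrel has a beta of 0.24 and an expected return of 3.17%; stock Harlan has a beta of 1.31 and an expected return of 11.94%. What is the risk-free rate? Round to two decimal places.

1.20%

Both satisfy E(R) = R_f + β·MRP, so the slope of the SML is
MRP = (11.94% − 3.17%) / (1.31 − 0.24) = 8.77% / 1.07 = 8.1963%
R_f = E(R_Kestrel) − β_Kestrel·MRP = 3.17% − 0.24 × 8.1963% = 1.2029%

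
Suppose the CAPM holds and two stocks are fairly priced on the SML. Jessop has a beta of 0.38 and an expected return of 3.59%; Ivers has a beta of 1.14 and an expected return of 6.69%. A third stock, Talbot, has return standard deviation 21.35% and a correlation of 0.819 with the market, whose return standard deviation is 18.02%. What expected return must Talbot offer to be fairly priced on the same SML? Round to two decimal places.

MRP = (6.69% − 3.59%) / (1.14 − 0.38) = 4.0789%
R_f = 3.59% − 0.38 × 4.0789% = 2.0400%
β_Talbot = ρ·σ_i/σ_m = 0.819 × 21.35 / 18.02 = 0.9703
E(R_Talbot) = R_f + β × MRP = 2.0400% + 0.9703 × 4.0789% = 6.00%

6.00%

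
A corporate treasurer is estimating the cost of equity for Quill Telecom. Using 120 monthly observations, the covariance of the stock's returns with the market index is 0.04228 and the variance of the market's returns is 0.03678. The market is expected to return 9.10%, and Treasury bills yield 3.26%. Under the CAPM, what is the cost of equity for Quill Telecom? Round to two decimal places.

β = Cov(R_i, R_m) / Var(R_m) = 0.04228 / 0.03678 = 1.1495
MRP = 9.10% − 3.26% = 5.84%
E(R) = R_f + β × MRP = 3.26% + 1.1495 × 5.84% = 9.97%

9.97%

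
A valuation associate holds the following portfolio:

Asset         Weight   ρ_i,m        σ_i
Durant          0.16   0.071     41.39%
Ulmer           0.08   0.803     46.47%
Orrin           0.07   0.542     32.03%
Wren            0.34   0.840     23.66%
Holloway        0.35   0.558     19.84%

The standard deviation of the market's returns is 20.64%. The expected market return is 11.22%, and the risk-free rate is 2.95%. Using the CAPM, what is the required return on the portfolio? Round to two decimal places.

β_Durant = 0.071 × 41.39% / 20.64% = 0.1424
β_Ulmer = 0.803 × 46.47% / 20.64% = 1.8079
β_Orrin = 0.542 × 32.03% / 20.64% = 0.8411
β_Wren = 0.840 × 23.66% / 20.64% = 0.9629
β_Holloway = 0.558 × 19.84% / 20.64% = 0.5364
β_P = Σ w_i β_i = 0.16×0.1424 + 0.08×1.8079 + 0.07×0.8411 + 0.34×0.9629 + 0.35×0.5364 = 0.7414
MRP = 11.22% − 2.95% = 8.27%
E(R_P) = R_f + β_P × MRP = 2.95% + 0.7414 × 8.27% = 9.08%

9.08%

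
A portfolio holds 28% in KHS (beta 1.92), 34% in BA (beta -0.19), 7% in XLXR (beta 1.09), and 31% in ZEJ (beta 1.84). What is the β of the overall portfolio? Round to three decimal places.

1.120

β_P = Σ w_i β_i = 0.28×1.92 + 0.34×-0.19 + 0.07×1.09 + 0.31×1.84 = 1.1197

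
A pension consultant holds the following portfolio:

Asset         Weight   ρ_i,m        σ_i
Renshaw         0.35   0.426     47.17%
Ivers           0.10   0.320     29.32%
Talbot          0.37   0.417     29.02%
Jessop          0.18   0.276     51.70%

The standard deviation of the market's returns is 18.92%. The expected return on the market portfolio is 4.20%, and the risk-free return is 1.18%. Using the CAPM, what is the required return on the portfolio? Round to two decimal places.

3.58%

β_Renshaw = 0.426 × 47.17% / 18.92% = 1.0621
β_Ivers = 0.320 × 29.32% / 18.92% = 0.4959
β_Talbot = 0.417 × 29.02% / 18.92% = 0.6396
β_Jessop = 0.276 × 51.70% / 18.92% = 0.7542
β_P = Σ w_i β_i = 0.35×1.0621 + 0.10×0.4959 + 0.37×0.6396 + 0.18×0.7542 = 0.7937
MRP = 4.20% − 1.18% = 3.02%
E(R_P) = R_f + β_P × MRP = 1.18% + 0.7937 × 3.02% = 3.58%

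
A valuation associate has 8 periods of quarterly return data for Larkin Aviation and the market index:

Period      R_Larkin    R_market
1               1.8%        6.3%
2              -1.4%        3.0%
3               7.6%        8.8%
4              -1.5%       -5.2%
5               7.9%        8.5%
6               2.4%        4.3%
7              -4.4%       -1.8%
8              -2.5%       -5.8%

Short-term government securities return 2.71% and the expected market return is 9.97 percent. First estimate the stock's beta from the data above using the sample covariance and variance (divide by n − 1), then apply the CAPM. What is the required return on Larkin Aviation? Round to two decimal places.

7.53%

Mean R_i = (1.8 − 1.4 + 7.6 − 1.5 + 7.9 + 2.4 − 4.4 − 2.5) / 8 = 1.2375%
Mean R_m = (6.3 + 3.0 + 8.8 − 5.2 + 8.5 + 4.3 − 1.8 − 5.8) / 8 = 2.2625%
Σ(R_i − R̄_i)(R_m − R̄_m) = 159.3113  ⇒  Cov = 159.3113 / 7 = 22.7588
Σ(R_m − R̄_m)² = 239.8388  ⇒  Var(R_m) = 239.8388 / 7 = 34.2627
β = Cov / Var(R_m) = 22.7588 / 34.2627 = 0.6642
MRP = 9.97% − 2.71% = 7.26%
E(R) = R_f + β × MRP = 2.71% + 0.6642 × 7.26% = 7.53%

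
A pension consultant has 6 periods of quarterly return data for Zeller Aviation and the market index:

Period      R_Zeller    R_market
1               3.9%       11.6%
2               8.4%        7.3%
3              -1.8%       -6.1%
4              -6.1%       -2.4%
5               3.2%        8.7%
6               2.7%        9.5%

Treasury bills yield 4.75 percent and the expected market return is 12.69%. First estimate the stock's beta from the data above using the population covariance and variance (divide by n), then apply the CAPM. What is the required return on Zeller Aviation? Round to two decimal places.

8.91%

Mean R_i = (3.9 + 8.4 − 1.8 − 6.1 + 3.2 + 2.7) / 6 = 1.7167%
Mean R_m = (11.6 + 7.3 − 6.1 − 2.4 + 8.7 + 9.5) / 6 = 4.7667%
Σ(R_i − R̄_i)(R_m − R̄_m) = 136.5733  ⇒  Cov = 136.5733 / 6 = 22.7622
Σ(R_m − R̄_m)² = 260.4333  ⇒  Var(R_m) = 260.4333 / 6 = 43.4056
β = Cov / Var(R_m) = 22.7622 / 43.4056 = 0.5244
MRP = 12.69% − 4.75% = 7.94%
E(R) = R_f + β × MRP = 4.75% + 0.5244 × 7.94% = 8.91%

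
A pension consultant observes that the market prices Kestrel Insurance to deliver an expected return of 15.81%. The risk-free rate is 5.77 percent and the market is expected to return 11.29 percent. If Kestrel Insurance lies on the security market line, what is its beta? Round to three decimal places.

1.819

MRP = 11.29% − 5.77% = 5.52%
β = (E(R) − R_f) / MRP = (15.81% − 5.77%) / 5.52% = 10.04% / 5.52% = 1.819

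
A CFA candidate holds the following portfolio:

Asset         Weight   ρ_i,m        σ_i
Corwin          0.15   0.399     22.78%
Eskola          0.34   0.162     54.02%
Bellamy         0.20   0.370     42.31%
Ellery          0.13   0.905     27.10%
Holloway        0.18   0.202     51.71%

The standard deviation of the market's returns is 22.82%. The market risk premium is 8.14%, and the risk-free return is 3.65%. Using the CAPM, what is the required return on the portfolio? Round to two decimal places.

8.12%

β_Corwin = 0.399 × 22.78% / 22.82% = 0.3983
β_Eskola = 0.162 × 54.02% / 22.82% = 0.3835
β_Bellamy = 0.370 × 42.31% / 22.82% = 0.6860
β_Ellery = 0.905 × 27.10% / 22.82% = 1.0747
β_Holloway = 0.202 × 51.71% / 22.82% = 0.4577
β_P = Σ w_i β_i = 0.15×0.3983 + 0.34×0.3835 + 0.20×0.6860 + 0.13×1.0747 + 0.18×0.4577 = 0.5494
E(R_P) = R_f + β_P × MRP = 3.65% + 0.5494 × 8.14% = 8.12%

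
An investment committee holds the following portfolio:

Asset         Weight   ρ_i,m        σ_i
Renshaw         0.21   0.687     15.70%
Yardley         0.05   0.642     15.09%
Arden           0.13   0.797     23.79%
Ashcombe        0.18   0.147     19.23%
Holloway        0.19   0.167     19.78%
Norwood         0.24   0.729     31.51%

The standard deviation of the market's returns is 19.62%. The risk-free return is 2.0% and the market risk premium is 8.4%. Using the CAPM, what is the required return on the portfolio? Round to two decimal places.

β_Renshaw = 0.687 × 15.70% / 19.62% = 0.5497
β_Yardley = 0.642 × 15.09% / 19.62% = 0.4938
β_Arden = 0.797 × 23.79% / 19.62% = 0.9664
β_Ashcombe = 0.147 × 19.23% / 19.62% = 0.1441
β_Holloway = 0.167 × 19.78% / 19.62% = 0.1684
β_Norwood = 0.729 × 31.51% / 19.62% = 1.1708
β_P = Σ w_i β_i = 0.21×0.5497 + 0.05×0.4938 + 0.13×0.9664 + 0.18×0.1441 + 0.19×0.1684 + 0.24×1.1708 = 0.6047
E(R_P) = R_f + β_P × MRP = 2.0% + 0.6047 × 8.4% = 7.08%

7.08%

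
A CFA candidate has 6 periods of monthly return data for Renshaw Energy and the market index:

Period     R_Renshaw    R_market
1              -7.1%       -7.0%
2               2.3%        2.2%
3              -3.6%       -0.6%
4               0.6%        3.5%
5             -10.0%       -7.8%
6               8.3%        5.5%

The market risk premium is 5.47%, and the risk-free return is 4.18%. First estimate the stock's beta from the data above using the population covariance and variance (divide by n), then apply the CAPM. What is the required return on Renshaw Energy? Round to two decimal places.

10.41%

Mean R_i = (-7.1 + 2.3 − 3.6 + 0.6 − 10.0 + 8.3) / 6 = -1.5833%
Mean R_m = (-7.0 + 2.2 − 0.6 + 3.5 − 7.8 + 5.5) / 6 = -0.7000%
Σ(R_i − R̄_i)(R_m − R̄_m) = 176.0200  ⇒  Cov = 176.0200 / 6 = 29.3367
Σ(R_m − R̄_m)² = 154.6000  ⇒  Var(R_m) = 154.6000 / 6 = 25.7667
β = Cov / Var(R_m) = 29.3367 / 25.7667 = 1.1386
E(R) = R_f + β × MRP = 4.18% + 1.1386 × 5.47% = 10.41%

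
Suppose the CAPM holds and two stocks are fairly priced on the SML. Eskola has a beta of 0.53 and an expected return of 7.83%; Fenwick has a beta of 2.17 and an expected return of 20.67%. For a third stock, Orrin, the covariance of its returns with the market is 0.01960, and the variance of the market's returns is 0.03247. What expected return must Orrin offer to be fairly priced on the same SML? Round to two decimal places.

MRP = (20.67% − 7.83%) / (2.17 − 0.53) = 7.8293%
R_f = 7.83% − 0.53 × 7.8293% = 3.6805%
β_Orrin = Cov / Var(R_m) = 0.01960 / 0.03247 = 0.6036
E(R_Orrin) = R_f + β × MRP = 3.6805% + 0.6036 × 7.8293% = 8.41%

8.41%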